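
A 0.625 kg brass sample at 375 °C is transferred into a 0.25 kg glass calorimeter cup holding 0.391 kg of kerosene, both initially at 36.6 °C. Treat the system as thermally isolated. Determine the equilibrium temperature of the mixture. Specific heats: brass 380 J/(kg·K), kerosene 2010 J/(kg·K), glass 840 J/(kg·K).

With ΣQ=0 the equilibrium temperature is the m·c-weighted mean:
T_f = (237.5×375 + 785.91×36.6 + 210×36.6) / (237.5 + 785.91 + 210)
    = 125513 / 1233.4 ≈ 101.76 °C

T_f ≈ 101.8 °C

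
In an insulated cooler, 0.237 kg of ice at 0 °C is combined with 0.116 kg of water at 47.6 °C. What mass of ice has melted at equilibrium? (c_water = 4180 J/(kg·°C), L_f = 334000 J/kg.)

m_melted ≈ 0.0691 kg

Heat available from the water dropping to 0 °C: 0.116×4180×47.6 = 23080 J.
Fully melting the ice requires m_ice L_f = 0.237×334000 = 79158 J.
That's not enough to melt it all — equilibrium is at 0 °C with ice remaining.
m_melt = 23080 / L_f = 0.0691 kg.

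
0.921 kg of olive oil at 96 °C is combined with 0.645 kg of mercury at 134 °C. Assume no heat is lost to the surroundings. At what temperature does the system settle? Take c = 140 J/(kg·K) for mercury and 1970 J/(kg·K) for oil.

T_f ≈ 97.8 °C

Conservation of energy gives ΣQ = 0:
0.645*140*(T − 134) + 0.921*1970*(T − 96) = 0
1904.7 T = 186280
T = 186280 / 1904.7 = 97.8 °C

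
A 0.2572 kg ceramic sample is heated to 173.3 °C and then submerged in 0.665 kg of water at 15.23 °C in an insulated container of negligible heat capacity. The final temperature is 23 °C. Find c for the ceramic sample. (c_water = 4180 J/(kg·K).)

c ≈ 559 J/(kg·K)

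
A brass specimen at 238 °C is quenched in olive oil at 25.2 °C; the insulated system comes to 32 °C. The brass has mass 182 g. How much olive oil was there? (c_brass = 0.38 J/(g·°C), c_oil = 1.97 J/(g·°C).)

|Q_brass| = |Q_oil|:
182·0.38·(238 − 32) = m·1.97·(32 − 25.2)
13.4 m = 14247  ⇒  m ≈ 1064 g

m ≈ 1060 g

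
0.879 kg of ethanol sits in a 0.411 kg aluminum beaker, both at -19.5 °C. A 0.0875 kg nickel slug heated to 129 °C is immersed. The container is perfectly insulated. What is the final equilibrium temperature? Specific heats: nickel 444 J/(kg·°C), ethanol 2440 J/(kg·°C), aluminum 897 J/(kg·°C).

T_f ≈ -17.2 °C

Heat gained plus heat lost sum to zero:
0.0875*444*(T − 129) + 0.879*2440*(T − (-19.5)) + 0.411*897*(T − (-19.5)) = 0
38.85(T − 129) + 2144.8(T − (-19.5)) + 368.67(T − (-19.5)) = 0
(38.85 + 2144.8 + 368.67) T = 38.85*129 + 2144.8*(-19.5) + 368.67*(-19.5)
T ≈ -17.24 °C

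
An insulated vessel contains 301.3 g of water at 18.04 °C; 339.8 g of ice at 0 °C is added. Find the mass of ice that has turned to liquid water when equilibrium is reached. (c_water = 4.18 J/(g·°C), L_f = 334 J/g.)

m_melted ≈ 68 g

Water can give up m c ΔT = 301.3·4.18·18.04 = 22720 J before reaching 0 °C.
To melt every bit of ice: 339.8·334 = 113493 J.
That's not enough to melt it all — equilibrium is at 0 °C with ice remaining.
Mass melted = 22720/334 ≈ 68.02 g.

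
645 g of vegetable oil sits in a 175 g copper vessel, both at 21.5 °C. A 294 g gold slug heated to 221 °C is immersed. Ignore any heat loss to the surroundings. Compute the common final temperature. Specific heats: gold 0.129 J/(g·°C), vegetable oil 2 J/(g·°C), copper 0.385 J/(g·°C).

T_f ≈ 26.9 °C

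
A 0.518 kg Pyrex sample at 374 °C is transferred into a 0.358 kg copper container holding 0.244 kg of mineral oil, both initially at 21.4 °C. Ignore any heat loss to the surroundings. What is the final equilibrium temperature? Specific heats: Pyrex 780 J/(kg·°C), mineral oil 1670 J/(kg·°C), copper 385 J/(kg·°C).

T_f ≈ 171.5 °C

Energy conservation, ΣQ = 0:
0.518·780·(T − 374) + 0.244·1670·(T − 21.4) + 0.358·385·(T − 21.4) = 0
949.35 T = 162781
T = 162781 / 949.35 = 171 °C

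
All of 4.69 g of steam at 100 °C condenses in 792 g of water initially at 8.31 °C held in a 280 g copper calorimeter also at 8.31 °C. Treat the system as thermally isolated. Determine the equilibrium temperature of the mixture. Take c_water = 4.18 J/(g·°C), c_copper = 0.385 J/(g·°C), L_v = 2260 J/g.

Energy balance with sensible and latent terms:
latent heat released on condensation: 4.69×2260 = 10599
  condensate cools 100→T: 4.69×4.18×(T − 100) = 19.6(T − 100)
  original water: 3310.6(T − 8.31)
  copper cup: 280×0.385×(T − 8.31) = 107.8(T − 8.31)
3438 T = 10599 + 1960.4 + 28407 = 40966
T ≈ 11.92 °C — below 100 °C, confirming all the steam condensed.

T_f ≈ 11.9 °C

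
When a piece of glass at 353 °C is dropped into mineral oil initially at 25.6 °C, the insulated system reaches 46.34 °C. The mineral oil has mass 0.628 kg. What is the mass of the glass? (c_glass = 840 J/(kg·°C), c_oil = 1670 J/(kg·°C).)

m ≈ 0.0844 kg

Energy conservation, ΣQ = 0:
m·840·(46.34 − 353) + 0.628·1670·(46.34 − 25.6) = 0
-257594 m = -21751
m = -21751/-257594 ≈ 0.08444 kg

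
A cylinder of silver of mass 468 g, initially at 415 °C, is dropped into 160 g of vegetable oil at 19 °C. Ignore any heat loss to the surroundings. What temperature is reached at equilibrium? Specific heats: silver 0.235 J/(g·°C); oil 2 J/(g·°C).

T_f ≈ 120.3 °C

Heat lost by the silver equals heat gained by the oil:
468×0.235×(415 − T) = 160×2×(T − 19)
109.98(415 − T) = 320(T − 19)
429.98 T = 51722  ⇒  T ≈ 120.29 °C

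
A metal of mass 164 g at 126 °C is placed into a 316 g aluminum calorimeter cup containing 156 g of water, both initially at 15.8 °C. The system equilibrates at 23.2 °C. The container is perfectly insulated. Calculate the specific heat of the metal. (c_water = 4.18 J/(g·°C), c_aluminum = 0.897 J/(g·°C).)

c ≈ 0.411 J/(g·°C)

Taking heat into each body as positive, Σ m c ΔT = 0:
164·c·(23.2 − 126) + 156·4.18·(23.2 − 15.8) + 316·0.897·(23.2 − 15.8) = 0
-16859 c = -6922.9
c = -6922.9/-16859 ≈ 0.4106 J/(g·°C)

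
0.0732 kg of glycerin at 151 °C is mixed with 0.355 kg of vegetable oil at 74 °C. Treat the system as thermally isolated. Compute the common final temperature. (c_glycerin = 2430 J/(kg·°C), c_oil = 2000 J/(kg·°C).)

T_f ≈ 89.4 °C

With ΣQ=0 the equilibrium temperature is the m·c-weighted mean:
T_f = (177.88*151 + 710*74) / (177.88 + 710)
    = 79399 / 887.88 ≈ 89.43 °C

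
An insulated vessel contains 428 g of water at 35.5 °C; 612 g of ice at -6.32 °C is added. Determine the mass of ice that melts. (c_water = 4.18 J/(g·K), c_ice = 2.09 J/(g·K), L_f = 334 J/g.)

Heat available from the water dropping to 0 °C: 428·4.18·35.5 = 63511 J.
Of that, 612·2.09·6.32 = 8083.8 J goes to bring the ice to 0 °C, leaving 55427 J.
Melting all 612 g of ice would need 612·334 = 204408 J.
55427 J < 204408 J, so only part of the ice melts and the system sits at 0 °C.
Mass melted = 55427/334 ≈ 165.9 g.

m_melted ≈ 166 g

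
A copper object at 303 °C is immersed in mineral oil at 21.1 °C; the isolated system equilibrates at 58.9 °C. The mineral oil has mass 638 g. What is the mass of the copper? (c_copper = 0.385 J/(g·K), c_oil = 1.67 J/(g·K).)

Conservation of energy gives ΣQ = 0:
m·0.385·(58.9 − 303) + 638·1.67·(58.9 − 21.1) = 0
-93.98 m = -40274
m = -40274/-93.98 ≈ 428.5 g

m ≈ 429 g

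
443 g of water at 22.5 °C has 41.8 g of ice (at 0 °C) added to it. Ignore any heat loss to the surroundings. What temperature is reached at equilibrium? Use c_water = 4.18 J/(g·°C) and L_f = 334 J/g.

Energy balance with sensible and latent terms:
fusion: m_ice L_f = 41.8·334 = 13961; warm the meltwater: 174.72 T; water cools: 443·4.18·(T − 22.5) = 1851.7(T − 22.5)
2026.5 T = 41664 − 13961 = 27703
T ≈ 13.67 °C (positive, so assuming full melt was valid).

T_f ≈ 13.7 °C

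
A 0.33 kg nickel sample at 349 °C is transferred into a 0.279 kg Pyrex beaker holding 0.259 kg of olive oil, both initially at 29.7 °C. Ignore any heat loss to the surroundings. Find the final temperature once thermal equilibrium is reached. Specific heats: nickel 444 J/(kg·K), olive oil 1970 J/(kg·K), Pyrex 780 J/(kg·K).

T_f ≈ 83.2 °C

Heat gained plus heat lost sum to zero:
0.33·444·(T − 349) + 0.259·1970·(T − 29.7) + 0.279·780·(T − 29.7) = 0
874.37 T = 72753
T ≈ 83.21 °C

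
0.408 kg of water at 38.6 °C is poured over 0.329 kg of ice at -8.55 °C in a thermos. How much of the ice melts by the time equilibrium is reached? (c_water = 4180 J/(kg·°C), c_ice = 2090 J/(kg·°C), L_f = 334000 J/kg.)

m_melted ≈ 0.179 kg

Water can give up m c ΔT = 0.408×4180×38.6 = 65830 J before reaching 0 °C.
Warming the ice to 0 °C takes 0.329×2090×8.55 = 5879.1 J, leaving 59951 J for melting.
Melting all 0.329 kg of ice would need 0.329×334000 = 109886 J.
That's not enough to melt it all — equilibrium is at 0 °C with ice remaining.
m_melted×334000 = 59951  ⇒  m_melted ≈ 0.1795 kg.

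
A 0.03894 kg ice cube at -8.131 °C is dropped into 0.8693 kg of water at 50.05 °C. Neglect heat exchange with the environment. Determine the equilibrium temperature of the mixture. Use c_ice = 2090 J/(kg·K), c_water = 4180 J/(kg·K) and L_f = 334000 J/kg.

Let T be the final temperature. ΣQ_i = 0:
warm ice to 0 °C: 0.03894×2090×(0 − (-8.131)) = 661.74
  fusion: m_ice L_f = 0.03894×334000 = 13006
  meltwater 0→T: 0.03894×4180×T = 162.77 T
  water: 3633.7(T − 50.05)
3796.4 T = 181865 − 13668 = 168198
T ≈ 44.30 °C (positive, so assuming full melt was valid).

T_f ≈ 44.3 °C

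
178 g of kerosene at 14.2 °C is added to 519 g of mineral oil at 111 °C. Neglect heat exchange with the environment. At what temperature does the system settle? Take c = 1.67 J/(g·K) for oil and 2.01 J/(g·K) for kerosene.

T_f ≈ 82.7 °C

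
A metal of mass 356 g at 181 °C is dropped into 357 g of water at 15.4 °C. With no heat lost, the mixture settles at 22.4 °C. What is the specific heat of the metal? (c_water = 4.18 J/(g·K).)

c ≈ 0.185 J/(g·K)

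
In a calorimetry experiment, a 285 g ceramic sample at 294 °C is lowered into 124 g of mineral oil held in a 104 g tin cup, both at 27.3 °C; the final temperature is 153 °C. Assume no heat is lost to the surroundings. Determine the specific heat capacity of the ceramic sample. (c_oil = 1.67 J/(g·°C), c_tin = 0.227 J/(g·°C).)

c ≈ 0.722 J/(g·°C)

Taking heat into each body as positive, Σ m c ΔT = 0:
285×c×(153 − 294) + 124×1.67×(153 − 27.3) + 104×0.227×(153 − 27.3) = 0
-40185 c = -28997
c = -28997/-40185 ≈ 0.7216 J/(g·°C)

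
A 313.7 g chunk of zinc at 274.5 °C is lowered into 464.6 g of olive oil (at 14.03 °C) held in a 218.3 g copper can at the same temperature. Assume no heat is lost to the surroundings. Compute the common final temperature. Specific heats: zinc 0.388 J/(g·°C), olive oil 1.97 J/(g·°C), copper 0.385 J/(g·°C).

T_f is the heat-capacity-weighted average of the initial temperatures:
T_f = (121.72·274.5 + 915.26·14.03 + 84.05·14.03) / (121.72 + 915.26 + 84.05)
    = 47431 / 1121 ≈ 42.31 °C

T_f ≈ 42.3 °C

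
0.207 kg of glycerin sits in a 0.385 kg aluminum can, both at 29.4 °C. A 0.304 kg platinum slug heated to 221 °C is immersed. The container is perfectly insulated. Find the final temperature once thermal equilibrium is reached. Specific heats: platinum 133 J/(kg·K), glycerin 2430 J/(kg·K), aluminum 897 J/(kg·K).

Conservation of energy gives ΣQ = 0:
0.304×133×(T − 221) + 0.207×2430×(T − 29.4) + 0.385×897×(T − 29.4) = 0
40.43(T − 221) + 503.01(T − 29.4) + 345.35(T − 29.4) = 0
(40.43 + 503.01 + 345.35) T = 40.43×221 + 503.01×29.4 + 345.35×29.4
T = 33877 / 888.79 = 38.1 °C

T_f ≈ 38.1 °C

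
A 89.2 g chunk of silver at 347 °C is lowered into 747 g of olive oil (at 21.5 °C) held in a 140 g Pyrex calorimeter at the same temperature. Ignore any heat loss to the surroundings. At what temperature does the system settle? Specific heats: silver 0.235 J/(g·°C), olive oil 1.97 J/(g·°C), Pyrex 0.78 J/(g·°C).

Setting the total heat transfer to zero:
89.2*0.235*(T − 347) + 747*1.97*(T − 21.5) + 140*0.78*(T − 21.5) = 0
20.96(T − 347) + 1471.6(T − 21.5) + 109.2(T − 21.5) = 0
1601.8 T = 41261
T = 41261/1601.8 ≈ 25.76 °C

T_f ≈ 25.8 °C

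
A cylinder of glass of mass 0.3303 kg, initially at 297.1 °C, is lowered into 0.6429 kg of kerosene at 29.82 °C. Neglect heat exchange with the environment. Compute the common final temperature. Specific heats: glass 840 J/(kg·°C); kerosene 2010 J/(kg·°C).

|Q_glass| = |Q_kerosene|:
0.3303*840*(297.1 − T) = 0.6429*2010*(T − 29.82)
277.45(297.1 − T) = 1292.2(T − 29.82)
1569.7 T = 120965  ⇒  T ≈ 77.06 °C

T_f ≈ 77.1 °C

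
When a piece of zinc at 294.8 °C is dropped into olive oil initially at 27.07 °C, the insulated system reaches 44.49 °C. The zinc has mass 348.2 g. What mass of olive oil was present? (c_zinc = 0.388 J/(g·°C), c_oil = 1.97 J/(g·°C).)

Energy conservation, ΣQ = 0:
348.2×0.388×(44.49 − 294.8) + m×1.97×(44.49 − 27.07) = 0
34.32 m = 33817
m = 33817/34.32 ≈ 985.4 g

m ≈ 985 g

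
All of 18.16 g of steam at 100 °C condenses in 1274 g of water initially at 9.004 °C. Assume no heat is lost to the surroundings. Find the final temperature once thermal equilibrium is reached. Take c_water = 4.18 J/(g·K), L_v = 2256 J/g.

T_f ≈ 17.9 °C

Taking heat into each body as positive, Σ m c ΔT = 0:
latent heat released on condensation: 18.16×2256 = 40969
  condensate cools 100→T: 18.16×4.18×(T − 100) = 75.91(T − 100)
  original water: 5325.3(T − 9.004)
5401.2 T = 40969 + 7590.9 + 47949 = 96509
T ≈ 17.87 °C, under the boiling point, so the assumption holds.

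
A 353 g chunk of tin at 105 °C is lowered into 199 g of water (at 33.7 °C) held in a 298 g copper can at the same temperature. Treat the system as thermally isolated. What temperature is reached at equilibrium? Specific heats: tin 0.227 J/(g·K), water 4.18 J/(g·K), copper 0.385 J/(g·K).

T_f ≈ 39.3 °C

Conservation of energy gives ΣQ = 0:
353×0.227×(T − 105) + 199×4.18×(T − 33.7) + 298×0.385×(T − 33.7) = 0
(80.13 + 831.82 + 114.73) T = 80.13×105 + 831.82×33.7 + 114.73×33.7
T ≈ 39.26 °C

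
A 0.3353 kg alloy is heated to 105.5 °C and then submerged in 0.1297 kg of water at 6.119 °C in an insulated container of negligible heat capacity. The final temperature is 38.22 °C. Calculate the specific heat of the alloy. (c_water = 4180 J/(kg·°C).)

c ≈ 771 J/(kg·°C)

Conservation of energy gives ΣQ = 0:
0.3353·c·(38.22 − 105.5) + 0.1297·4180·(38.22 − 6.119) = 0
-22.56 c = -17403
c = -17403/-22.56 ≈ 771.5 J/(kg·°C)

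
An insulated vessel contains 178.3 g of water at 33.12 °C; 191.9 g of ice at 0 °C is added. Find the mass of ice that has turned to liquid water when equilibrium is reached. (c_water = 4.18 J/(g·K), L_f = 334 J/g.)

Water can give up m c ΔT = 178.3·4.18·33.12 = 24684 J before reaching 0 °C.
Fully melting the ice requires m_ice L_f = 191.9·334 = 64095 J.
Since 24684 < 64095 J, not all the ice melts; equilibrium is at 0 °C.
m_melted·334 = 24684  ⇒  m_melted ≈ 73.9 g.

m_melted ≈ 73.9 g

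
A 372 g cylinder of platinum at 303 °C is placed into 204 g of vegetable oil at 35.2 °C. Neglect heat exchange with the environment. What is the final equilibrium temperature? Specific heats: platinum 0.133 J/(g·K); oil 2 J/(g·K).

T_f ≈ 64.2 °C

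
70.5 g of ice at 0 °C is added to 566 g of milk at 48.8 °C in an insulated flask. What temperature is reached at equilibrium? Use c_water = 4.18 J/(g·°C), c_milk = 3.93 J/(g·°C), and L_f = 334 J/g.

Energy balance with sensible and latent terms:
fusion: m_ice L_f = 70.5·334 = 23547
  warm the meltwater: 294.69 T
  milk: 2224.4(T − 48.8)
2519.1 T = 108550 − 23547 = 85003
T ≈ 33.74 °C — above 0 °C, consistent with complete melting.

T_f ≈ 33.7 °C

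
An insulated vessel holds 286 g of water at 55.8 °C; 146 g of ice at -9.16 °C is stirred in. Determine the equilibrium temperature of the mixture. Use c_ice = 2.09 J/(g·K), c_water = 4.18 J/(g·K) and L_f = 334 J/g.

T_f ≈ 8.4 °C

Taking heat into each body as positive, Σ m c ΔT = 0:
ice -9.16→0 °C: 146×2.09×9.16 = 2795.1; melt ice: 146×334 = 48764; warm the meltwater: 610.28 T; water: 1195.5(T − 55.8)
1805.8 T = 66708 − 51559 = 15149
T ≈ 8.39 °C (positive, so assuming full melt was valid).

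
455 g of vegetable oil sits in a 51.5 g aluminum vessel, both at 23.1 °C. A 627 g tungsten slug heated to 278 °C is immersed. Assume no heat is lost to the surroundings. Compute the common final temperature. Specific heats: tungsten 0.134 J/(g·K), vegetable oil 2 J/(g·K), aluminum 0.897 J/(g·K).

T_f ≈ 43.7 °C

Setting the total heat transfer to zero:
627×0.134×(T − 278) + 455×2×(T − 23.1) + 51.5×0.897×(T − 23.1) = 0
1040.2 T = 45445
T = 45445 / 1040.2 = 43.7 °C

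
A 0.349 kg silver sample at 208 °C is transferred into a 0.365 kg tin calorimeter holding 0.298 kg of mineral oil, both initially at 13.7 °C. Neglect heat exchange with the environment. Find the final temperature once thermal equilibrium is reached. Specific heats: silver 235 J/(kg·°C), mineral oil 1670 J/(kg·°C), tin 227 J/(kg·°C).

Conservation of energy gives ΣQ = 0:
0.349*235*(T − 208) + 0.298*1670*(T − 13.7) + 0.365*227*(T − 13.7) = 0
82.02(T − 208) + 497.66(T − 13.7) + 82.86(T − 13.7) = 0
(82.02 + 497.66 + 82.86) T = 82.02*208 + 497.66*13.7 + 82.86*13.7
T ≈ 37.75 °C

T_f ≈ 37.8 °C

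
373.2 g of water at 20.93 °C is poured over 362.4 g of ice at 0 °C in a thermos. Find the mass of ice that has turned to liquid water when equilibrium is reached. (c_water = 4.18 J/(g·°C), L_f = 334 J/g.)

m_melted ≈ 97.8 g

Water can give up m c ΔT = 373.2·4.18·20.93 = 32650 J before reaching 0 °C.
Melting all 362.4 g of ice would need 362.4·334 = 121042 J.
That's not enough to melt it all — equilibrium is at 0 °C with ice remaining.
m_melted·334 = 32650  ⇒  m_melted ≈ 97.76 g.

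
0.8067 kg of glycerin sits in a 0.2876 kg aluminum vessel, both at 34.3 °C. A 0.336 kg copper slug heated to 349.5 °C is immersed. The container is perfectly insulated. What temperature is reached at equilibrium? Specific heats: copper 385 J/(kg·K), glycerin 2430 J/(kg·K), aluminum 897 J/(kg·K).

Conservation of energy gives ΣQ = 0:
0.336×385×(T − 349.5) + 0.8067×2430×(T − 34.3) + 0.2876×897×(T − 34.3) = 0
129.36(T − 349.5) + 1960.3(T − 34.3) + 257.98(T − 34.3) = 0
(129.36 + 1960.3 + 257.98) T = 129.36×349.5 + 1960.3×34.3 + 257.98×34.3
T ≈ 51.67 °C

T_f ≈ 51.7 °C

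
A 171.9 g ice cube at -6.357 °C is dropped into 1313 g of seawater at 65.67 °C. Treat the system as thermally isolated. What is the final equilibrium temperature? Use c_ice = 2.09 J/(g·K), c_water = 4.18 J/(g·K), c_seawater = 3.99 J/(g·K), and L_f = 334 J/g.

T_f ≈ 47.7 °C

Net heat exchanged in the isolated system is zero:
warm ice to 0 °C: 171.9×2.09×(0 − (-6.357)) = 2283.9; latent heat to melt: 171.9×334 = 57415; warm the meltwater: 718.54 T; seawater: 5238.9(T − 65.67)
5957.4 T = 344037 − 59698 = 284338
T ≈ 47.73 °C (positive, so assuming full melt was valid).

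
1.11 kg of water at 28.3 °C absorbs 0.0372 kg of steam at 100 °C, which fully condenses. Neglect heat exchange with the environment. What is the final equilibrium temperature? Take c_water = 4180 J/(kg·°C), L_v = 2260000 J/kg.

Net heat exchanged in the isolated system is zero:
condense steam: −0.0372·2260000 = −84072
  condensed water 100 °C→T: 155.5(T − 100)
  water warms: 1.11·4180·(T − 28.3) = 4639.8(T − 28.3)
4795.3 T = 84072 + 15550 + 131306 = 230928
T ≈ 48.16 °C (< 100 °C, so full condensation is consistent).

T_f ≈ 48.2 °C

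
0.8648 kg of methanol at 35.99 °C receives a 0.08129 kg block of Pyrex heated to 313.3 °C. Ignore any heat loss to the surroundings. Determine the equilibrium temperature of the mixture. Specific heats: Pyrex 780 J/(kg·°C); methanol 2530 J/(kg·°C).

With ΣQ=0 the equilibrium temperature is the m·c-weighted mean:
T_f = (63.41×313.3 + 2187.9×35.99) / (63.41 + 2187.9)
    = 98609 / 2251.4 ≈ 43.80 °C

T_f ≈ 43.8 °C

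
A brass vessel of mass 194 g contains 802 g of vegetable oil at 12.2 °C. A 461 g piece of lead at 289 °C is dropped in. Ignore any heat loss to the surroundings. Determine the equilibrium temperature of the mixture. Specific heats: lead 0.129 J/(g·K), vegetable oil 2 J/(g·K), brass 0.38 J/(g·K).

T_f ≈ 21.7 °C

T_f is the heat-capacity-weighted average of the initial temperatures:
T_f = (59.47×289 + 1604×12.2 + 73.72×12.2) / (59.47 + 1604 + 73.72)
    = 37655 / 1737.2 ≈ 21.68 °C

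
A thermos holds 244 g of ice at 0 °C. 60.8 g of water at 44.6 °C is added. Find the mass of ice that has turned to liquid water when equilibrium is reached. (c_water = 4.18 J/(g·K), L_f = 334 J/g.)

Cooling the water to 0 °C releases 60.8·4.18·44.6 = 11335 J.
Fully melting the ice requires m_ice L_f = 244·334 = 81496 J.
11335 J < 81496 J, so only part of the ice melts and the system sits at 0 °C.
m_melted·334 = 11335  ⇒  m_melted ≈ 33.94 g.

m_melted ≈ 33.9 g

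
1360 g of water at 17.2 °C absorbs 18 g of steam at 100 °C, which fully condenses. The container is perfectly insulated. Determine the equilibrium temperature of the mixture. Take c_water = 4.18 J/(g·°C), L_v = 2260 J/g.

T_f ≈ 25.3 °C

Net heat exchanged in the isolated system is zero:
condense steam: −18×2260 = −40680
  condensate cools 100→T: 18×4.18×(T − 100) = 75.24(T − 100)
  water warms: 1360×4.18×(T − 17.2) = 5684.8(T − 17.2)
5760 T = 40680 + 7524 + 97779 = 145983
T ≈ 25.34 °C — below 100 °C, confirming all the steam condensed.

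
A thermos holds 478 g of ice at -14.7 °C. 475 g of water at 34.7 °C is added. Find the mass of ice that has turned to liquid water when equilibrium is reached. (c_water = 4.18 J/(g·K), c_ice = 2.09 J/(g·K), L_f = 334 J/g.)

Heat available from the water dropping to 0 °C: 475×4.18×34.7 = 68897 J.
Of that, 478×2.09×14.7 = 14686 J goes to bring the ice to 0 °C, leaving 54211 J.
To melt every bit of ice: 478×334 = 159652 J.
54211 J < 159652 J, so only part of the ice melts and the system sits at 0 °C.
m_melt = 54211 / L_f = 162.3 g.

m_melted ≈ 162 g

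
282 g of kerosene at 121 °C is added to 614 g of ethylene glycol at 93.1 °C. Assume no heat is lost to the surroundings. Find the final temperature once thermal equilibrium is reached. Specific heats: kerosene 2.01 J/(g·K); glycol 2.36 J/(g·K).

T_f ≈ 100.9 °C

Net heat exchanged in the isolated system is zero:
282×2.01×(T − 121) + 614×2.36×(T − 93.1) = 0
566.82(T − 121) + 1449(T − 93.1) = 0
(566.82 + 1449) T = 566.82×121 + 1449×93.1
T ≈ 100.94 °C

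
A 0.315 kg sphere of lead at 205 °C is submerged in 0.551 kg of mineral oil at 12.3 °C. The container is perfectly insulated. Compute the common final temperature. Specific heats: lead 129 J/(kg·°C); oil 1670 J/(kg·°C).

Set heat shed by the hot body equal to heat absorbed by the cold body:
0.315·129·(205 − T) = 0.551·1670·(T − 12.3)
40.63(205 − T) = 920.17(T − 12.3)
960.81 T = 19648  ⇒  T ≈ 20.45 °C

T_f ≈ 20.4 °C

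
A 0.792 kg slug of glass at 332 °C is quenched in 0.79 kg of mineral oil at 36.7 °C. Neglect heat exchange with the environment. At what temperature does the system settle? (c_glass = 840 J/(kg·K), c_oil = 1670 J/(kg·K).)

T_f ≈ 135.7 °C

Net heat exchanged in the isolated system is zero:
0.792*840*(T − 332) + 0.79*1670*(T − 36.7) = 0
665.28(T − 332) + 1319.3(T − 36.7) = 0
1984.6 T = 269291
T ≈ 135.69 °C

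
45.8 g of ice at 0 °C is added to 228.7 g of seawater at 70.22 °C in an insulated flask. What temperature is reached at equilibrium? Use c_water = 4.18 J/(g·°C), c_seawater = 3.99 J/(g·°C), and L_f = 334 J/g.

T_f ≈ 44.2 °C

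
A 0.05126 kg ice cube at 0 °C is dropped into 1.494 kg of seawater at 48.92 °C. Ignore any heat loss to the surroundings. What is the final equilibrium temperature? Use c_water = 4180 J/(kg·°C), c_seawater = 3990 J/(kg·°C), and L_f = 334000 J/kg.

Net heat exchanged in the isolated system is zero:
melt ice: 0.05126×334000 = 17121
  warm the meltwater: 214.27 T
  seawater: 5961.1(T − 48.92)
6175.3 T = 291615 − 17121 = 274494
T ≈ 44.45 °C. Since T > 0 °C, the all-ice-melts assumption holds.

T_f ≈ 44.5 °C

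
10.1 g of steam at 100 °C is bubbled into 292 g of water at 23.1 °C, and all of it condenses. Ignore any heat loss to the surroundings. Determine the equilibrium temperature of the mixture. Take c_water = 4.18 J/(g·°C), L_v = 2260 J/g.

Net heat exchanged in the isolated system is zero:
condense steam: −10.1×2260 = −22826; condensed water 100 °C→T: 42.22(T − 100); water warms: 292×4.18×(T − 23.1) = 1220.6(T − 23.1)
1262.8 T = 22826 + 4221.8 + 28195 = 55243
T ≈ 43.75 °C — below 100 °C, confirming all the steam condensed.

T_f ≈ 43.7 °C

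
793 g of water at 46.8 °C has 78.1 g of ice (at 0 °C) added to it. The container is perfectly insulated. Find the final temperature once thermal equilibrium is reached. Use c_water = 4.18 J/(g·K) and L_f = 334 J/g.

Heat gained plus heat lost sum to zero:
fusion: m_ice L_f = 78.1×334 = 26085; meltwater 0→T: 78.1×4.18×T = 326.46 T; water cools: 793×4.18×(T − 46.8) = 3314.7(T − 46.8)
3641.2 T = 155130 − 26085 = 129044
T ≈ 35.44 °C — above 0 °C, consistent with complete melting.

T_f ≈ 35.4 °C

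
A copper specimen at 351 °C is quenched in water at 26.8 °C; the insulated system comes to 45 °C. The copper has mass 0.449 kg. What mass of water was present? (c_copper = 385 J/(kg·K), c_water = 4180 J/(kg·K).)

Heat lost by the copper = heat gained by the water:
0.449·385·(351 − 45) = m·4180·(45 − 26.8)
76076 m = 52897  ⇒  m ≈ 0.6953 kg

m ≈ 0.695 kg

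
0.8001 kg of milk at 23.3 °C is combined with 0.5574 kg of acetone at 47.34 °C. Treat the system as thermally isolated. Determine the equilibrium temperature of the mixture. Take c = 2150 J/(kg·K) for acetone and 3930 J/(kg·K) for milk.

Energy conservation, ΣQ = 0:
0.5574·2150·(T − 47.34) + 0.8001·3930·(T − 23.3) = 0
1198.4(T − 47.34) + 3144.4(T − 23.3) = 0
4342.8 T = 129997
T = 129997 / 4342.8 = 29.9 °C

T_f ≈ 29.9 °C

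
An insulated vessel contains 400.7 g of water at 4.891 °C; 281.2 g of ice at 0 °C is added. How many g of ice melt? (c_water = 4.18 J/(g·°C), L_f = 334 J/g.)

Water can give up m c ΔT = 400.7·4.18·4.891 = 8192.1 J before reaching 0 °C.
Fully melting the ice requires m_ice L_f = 281.2·334 = 93921 J.
That's not enough to melt it all — equilibrium is at 0 °C with ice remaining.
m_melted·334 = 8192.1  ⇒  m_melted ≈ 24.53 g.

m_melted ≈ 24.5 g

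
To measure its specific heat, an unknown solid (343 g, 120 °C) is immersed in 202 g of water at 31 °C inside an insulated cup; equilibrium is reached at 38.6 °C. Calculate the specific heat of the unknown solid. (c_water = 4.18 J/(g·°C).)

c ≈ 0.23 J/(g·°C)

m_s c (T_s − T_f) = m_water c_water (T_f − T_0):
343×c×(120 − 38.6) = 202×4.18×(38.6 − 31)
27920 c = 6417.1  ⇒  c ≈ 0.2298 J/(g·°C)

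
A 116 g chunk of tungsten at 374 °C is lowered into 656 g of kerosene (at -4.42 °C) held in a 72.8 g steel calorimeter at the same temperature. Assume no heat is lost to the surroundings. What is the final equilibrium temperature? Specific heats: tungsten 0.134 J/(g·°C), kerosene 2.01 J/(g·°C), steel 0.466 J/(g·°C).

Energy conservation, ΣQ = 0:
116*0.134*(T − 374) + 656*2.01*(T − (-4.42)) + 72.8*0.466*(T − (-4.42)) = 0
(15.54 + 1318.6 + 33.92) T = 15.54*374 + 1318.6*(-4.42) + 33.92*(-4.42)
T = -164.53 / 1368 = -0.12 °C

T_f ≈ -0.1 °C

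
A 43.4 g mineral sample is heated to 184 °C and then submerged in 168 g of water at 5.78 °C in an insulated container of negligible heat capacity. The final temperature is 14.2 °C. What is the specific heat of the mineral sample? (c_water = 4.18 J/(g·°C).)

c ≈ 0.802 J/(g·°C)

m_s c (T_s − T_f) = m_water c_water (T_f − T_0):
43.4×c×(184 − 14.2) = 168×4.18×(14.2 − 5.78)
7369.3 c = 5912.9  ⇒  c ≈ 0.8024 J/(g·°C)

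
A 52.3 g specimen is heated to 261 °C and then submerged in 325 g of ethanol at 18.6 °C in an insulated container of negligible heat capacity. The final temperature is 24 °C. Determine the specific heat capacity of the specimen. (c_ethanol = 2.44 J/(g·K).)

Heat lost by the specimen = heat gained by the ethanol:
52.3×c×(261 − 24) = 325×2.44×(24 − 18.6)
12395 c = 4282.2  ⇒  c ≈ 0.3455 J/(g·K)

c ≈ 0.345 J/(g·K)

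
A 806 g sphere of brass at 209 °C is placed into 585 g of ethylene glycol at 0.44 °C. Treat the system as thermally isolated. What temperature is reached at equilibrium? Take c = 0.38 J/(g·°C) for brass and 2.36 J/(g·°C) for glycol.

T_f ≈ 38.3 °C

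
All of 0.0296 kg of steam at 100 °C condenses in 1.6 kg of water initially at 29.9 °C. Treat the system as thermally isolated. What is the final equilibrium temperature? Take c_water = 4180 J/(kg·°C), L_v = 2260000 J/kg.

Energy balance with sensible and latent terms:
condense steam: −0.0296·2260000 = −66896
  condensate cools 100→T: 0.0296·4180·(T − 100) = 123.73(T − 100)
  water warms: 1.6·4180·(T − 29.9) = 6688(T − 29.9)
6811.7 T = 66896 + 12373 + 199971 = 279240
T ≈ 40.99 °C, under the boiling point, so the assumption holds.

T_f ≈ 41.0 °C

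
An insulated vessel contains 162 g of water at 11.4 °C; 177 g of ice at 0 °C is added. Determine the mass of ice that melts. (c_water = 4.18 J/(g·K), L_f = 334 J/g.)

Heat available from the water dropping to 0 °C: 162×4.18×11.4 = 7719.6 J.
Melting all 177 g of ice would need 177×334 = 59118 J.
That's not enough to melt it all — equilibrium is at 0 °C with ice remaining.
m_melt = 7719.6 / L_f = 23.11 g.

m_melted ≈ 23.1 g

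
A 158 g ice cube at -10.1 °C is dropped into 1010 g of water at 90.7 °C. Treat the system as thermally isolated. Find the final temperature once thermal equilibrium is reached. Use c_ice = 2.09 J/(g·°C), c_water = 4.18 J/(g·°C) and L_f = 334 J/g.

T_f ≈ 66.9 °C

Net heat exchanged in the isolated system is zero:
ice -10.1→0 °C: 158×2.09×10.1 = 3335.2; latent heat to melt: 158×334 = 52772; meltwater 0→T: 158×4.18×T = 660.44 T; water: 4221.8(T − 90.7)
4882.2 T = 382917 − 56107 = 326810
T ≈ 66.94 °C. Since T > 0 °C, the all-ice-melts assumption holds.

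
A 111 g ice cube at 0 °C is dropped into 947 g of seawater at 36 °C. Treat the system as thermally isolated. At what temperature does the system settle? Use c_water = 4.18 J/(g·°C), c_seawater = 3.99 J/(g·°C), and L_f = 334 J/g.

T_f ≈ 23.3 °C

Conservation of energy gives ΣQ = 0:
melt ice: 111·334 = 37074; warm the meltwater: 463.98 T; seawater cools: 947·3.99·(T − 36) = 3778.5(T − 36)
4242.5 T = 136027 − 37074 = 98953
T ≈ 23.32 °C — above 0 °C, consistent with complete melting.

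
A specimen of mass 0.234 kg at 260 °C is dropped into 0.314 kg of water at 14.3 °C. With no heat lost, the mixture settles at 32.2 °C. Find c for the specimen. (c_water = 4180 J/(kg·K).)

c ≈ 441 J/(kg·K)

m_s c (T_s − T_f) = m_water c_water (T_f − T_0):
0.234·c·(260 − 32.2) = 0.314·4180·(32.2 − 14.3)
53.31 c = 23494  ⇒  c ≈ 440.7 J/(kg·K)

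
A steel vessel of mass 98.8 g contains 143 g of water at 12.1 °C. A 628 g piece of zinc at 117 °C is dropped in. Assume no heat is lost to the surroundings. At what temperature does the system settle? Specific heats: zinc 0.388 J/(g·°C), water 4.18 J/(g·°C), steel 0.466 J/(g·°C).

T_f ≈ 40.9 °C

Setting the total heat transfer to zero:
628·0.388·(T − 117) + 143·4.18·(T − 12.1) + 98.8·0.466·(T − 12.1) = 0
243.66(T − 117) + 597.74(T − 12.1) + 46.04(T − 12.1) = 0
(243.66 + 597.74 + 46.04) T = 243.66·117 + 597.74·12.1 + 46.04·12.1
T = 36298/887.44 ≈ 40.90 °C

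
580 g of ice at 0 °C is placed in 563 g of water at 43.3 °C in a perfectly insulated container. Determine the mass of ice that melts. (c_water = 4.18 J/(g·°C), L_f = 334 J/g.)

Heat available from the water dropping to 0 °C: 563×4.18×43.3 = 101900 J.
Melting all 580 g of ice would need 580×334 = 193720 J.
101900 J < 193720 J, so only part of the ice melts and the system sits at 0 °C.
m_melt = 101900 / L_f = 305.1 g.

m_melted ≈ 305 g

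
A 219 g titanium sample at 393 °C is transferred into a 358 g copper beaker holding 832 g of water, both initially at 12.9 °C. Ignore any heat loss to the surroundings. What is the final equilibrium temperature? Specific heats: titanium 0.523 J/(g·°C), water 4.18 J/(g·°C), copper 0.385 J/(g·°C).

With ΣQ=0 the equilibrium temperature is the m·c-weighted mean:
T_f = (114.54*393 + 3477.8*12.9 + 137.83*12.9) / (114.54 + 3477.8 + 137.83)
    = 91654 / 3730.1 ≈ 24.57 °C

T_f ≈ 24.6 °C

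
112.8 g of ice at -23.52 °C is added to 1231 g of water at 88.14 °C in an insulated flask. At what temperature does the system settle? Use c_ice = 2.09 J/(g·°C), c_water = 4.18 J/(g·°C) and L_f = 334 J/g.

T_f ≈ 73.0 °C

Energy conservation, ΣQ = 0:
warm ice to 0 °C: 112.8×2.09×(0 − (-23.52)) = 5544.9; melt ice: 112.8×334 = 37675; meltwater 0→T: 112.8×4.18×T = 471.5 T; water cools: 1231×4.18×(T − 88.14) = 5145.6(T − 88.14)
5617.1 T = 453531 − 43220 = 410311
T ≈ 73.05 °C — above 0 °C, consistent with complete melting.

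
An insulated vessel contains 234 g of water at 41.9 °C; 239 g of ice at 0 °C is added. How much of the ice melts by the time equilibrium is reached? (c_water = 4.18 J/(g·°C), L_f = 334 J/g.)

Cooling the water to 0 °C releases 234×4.18×41.9 = 40983 J.
Melting all 239 g of ice would need 239×334 = 79826 J.
Since 40983 < 79826 J, not all the ice melts; equilibrium is at 0 °C.
m_melt = 40983 / L_f = 122.7 g.

m_melted ≈ 123 g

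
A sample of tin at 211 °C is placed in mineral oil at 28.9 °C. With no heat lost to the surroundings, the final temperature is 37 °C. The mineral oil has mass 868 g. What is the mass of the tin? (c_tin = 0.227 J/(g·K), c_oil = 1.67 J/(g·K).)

Heat gained plus heat lost sum to zero:
m×0.227×(37 − 211) + 868×1.67×(37 − 28.9) = 0
-39.5 m = -11741
m = -11741/-39.5 ≈ 297.3 g

m ≈ 297 g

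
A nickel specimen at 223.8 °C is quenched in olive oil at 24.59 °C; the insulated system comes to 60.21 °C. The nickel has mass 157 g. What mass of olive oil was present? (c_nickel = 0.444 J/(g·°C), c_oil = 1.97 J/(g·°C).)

Heat lost by the nickel = heat gained by the oil:
157·0.444·(223.8 − 60.21) = m·1.97·(60.21 − 24.59)
70.17 m = 11404  ⇒  m ≈ 162.5 g

m ≈ 163 g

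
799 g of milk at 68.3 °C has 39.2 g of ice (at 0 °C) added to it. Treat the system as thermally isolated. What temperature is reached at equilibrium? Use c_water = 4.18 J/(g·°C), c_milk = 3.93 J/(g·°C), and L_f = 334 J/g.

T_f ≈ 60.9 °C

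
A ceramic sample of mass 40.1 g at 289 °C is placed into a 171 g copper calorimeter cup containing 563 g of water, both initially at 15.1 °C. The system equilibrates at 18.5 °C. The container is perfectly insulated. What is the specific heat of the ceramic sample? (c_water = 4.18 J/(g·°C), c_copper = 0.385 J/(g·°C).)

Energy conservation, ΣQ = 0:
40.1·c·(18.5 − 289) + 563·4.18·(18.5 − 15.1) + 171·0.385·(18.5 − 15.1) = 0
-10847 c = -8225.2
c = -8225.2/-10847 ≈ 0.7583 J/(g·°C)

c ≈ 0.758 J/(g·°C)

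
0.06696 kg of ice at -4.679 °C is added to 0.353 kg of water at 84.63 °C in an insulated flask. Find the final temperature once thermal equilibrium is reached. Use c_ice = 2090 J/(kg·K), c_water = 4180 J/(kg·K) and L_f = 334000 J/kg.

T_f ≈ 58.0 °C

Conservation of energy gives ΣQ = 0:
warm ice to 0 °C: 0.06696×2090×(0 − (-4.679)) = 654.81; fusion: m_ice L_f = 0.06696×334000 = 22365; warm the meltwater: 279.89 T; water: 1475.5(T − 84.63)
1755.4 T = 124875 − 23019 = 101856
T ≈ 58.02 °C (positive, so assuming full melt was valid).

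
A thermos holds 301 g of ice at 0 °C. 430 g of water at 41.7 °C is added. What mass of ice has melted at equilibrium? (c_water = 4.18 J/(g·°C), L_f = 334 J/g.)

m_melted ≈ 224 g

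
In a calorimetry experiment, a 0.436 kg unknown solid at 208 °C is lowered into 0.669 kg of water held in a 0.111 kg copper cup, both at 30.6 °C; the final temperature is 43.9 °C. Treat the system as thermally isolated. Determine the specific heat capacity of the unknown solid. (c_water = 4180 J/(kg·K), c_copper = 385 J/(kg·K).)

c ≈ 528 J/(kg·K)

Net heat exchanged in the isolated system is zero:
0.436·c·(43.9 − 208) + 0.669·4180·(43.9 − 30.6) + 0.111·385·(43.9 − 30.6) = 0
-71.55 c = -37761
c = -37761/-71.55 ≈ 527.8 J/(kg·K)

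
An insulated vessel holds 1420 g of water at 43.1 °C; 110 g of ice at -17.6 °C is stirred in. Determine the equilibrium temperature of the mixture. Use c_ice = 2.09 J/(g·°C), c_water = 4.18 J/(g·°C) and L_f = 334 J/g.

T_f ≈ 33.6 °C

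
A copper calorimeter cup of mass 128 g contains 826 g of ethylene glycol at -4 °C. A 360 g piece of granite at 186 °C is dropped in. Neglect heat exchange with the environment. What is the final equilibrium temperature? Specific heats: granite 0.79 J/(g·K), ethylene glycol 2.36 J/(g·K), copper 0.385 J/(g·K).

Let T be the final temperature. ΣQ_i = 0:
360·0.79·(T − 186) + 826·2.36·(T − (-4)) + 128·0.385·(T − (-4)) = 0
284.4(T − 186) + 1949.4(T − (-4)) + 49.28(T − (-4)) = 0
(284.4 + 1949.4 + 49.28) T = 284.4·186 + 1949.4·(-4) + 49.28·(-4)
T = 44904/2283 ≈ 19.67 °C

T_f ≈ 19.7 °C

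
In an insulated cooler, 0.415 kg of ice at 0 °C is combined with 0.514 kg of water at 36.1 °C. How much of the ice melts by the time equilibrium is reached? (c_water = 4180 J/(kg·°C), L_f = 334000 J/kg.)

m_melted ≈ 0.232 kg

Heat available from the water dropping to 0 °C: 0.514·4180·36.1 = 77562 J.
Melting all 0.415 kg of ice would need 0.415·334000 = 138610 J.
Since 77562 < 138610 J, not all the ice melts; equilibrium is at 0 °C.
m_melt = 77562 / L_f = 0.2322 kg.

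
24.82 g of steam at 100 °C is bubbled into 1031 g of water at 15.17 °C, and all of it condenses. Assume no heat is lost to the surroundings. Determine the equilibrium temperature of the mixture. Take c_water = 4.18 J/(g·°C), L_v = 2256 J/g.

T_f ≈ 29.9 °C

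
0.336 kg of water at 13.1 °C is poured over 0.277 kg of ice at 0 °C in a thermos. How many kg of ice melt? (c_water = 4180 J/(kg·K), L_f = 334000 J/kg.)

Heat available from the water dropping to 0 °C: 0.336·4180·13.1 = 18399 J.
To melt every bit of ice: 0.277·334000 = 92518 J.
That's not enough to melt it all — equilibrium is at 0 °C with ice remaining.
m_melted·334000 = 18399  ⇒  m_melted ≈ 0.05509 kg.

m_melted ≈ 0.0551 kg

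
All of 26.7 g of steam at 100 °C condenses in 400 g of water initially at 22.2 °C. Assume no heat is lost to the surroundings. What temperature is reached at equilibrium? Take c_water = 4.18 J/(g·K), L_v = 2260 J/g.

T_f ≈ 60.9 °C

Let T be the final temperature. ΣQ_i = 0:
condense steam: −26.7×2260 = −60342
  condensed water 100 °C→T: 111.61(T − 100)
  water warms: 400×4.18×(T − 22.2) = 1672(T − 22.2)
1783.6 T = 60342 + 11161 + 37118 = 108621
T ≈ 60.90 °C, under the boiling point, so the assumption holds.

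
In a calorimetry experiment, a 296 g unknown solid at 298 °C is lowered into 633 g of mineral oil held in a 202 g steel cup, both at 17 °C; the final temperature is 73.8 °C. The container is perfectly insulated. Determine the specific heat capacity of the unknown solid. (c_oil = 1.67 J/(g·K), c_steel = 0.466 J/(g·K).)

Net heat exchanged in the isolated system is zero:
296·c·(73.8 − 298) + 633·1.67·(73.8 − 17) + 202·0.466·(73.8 − 17) = 0
-66363 c = -65391
c = -65391/-66363 ≈ 0.9853 J/(g·K)

c ≈ 0.985 J/(g·K)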